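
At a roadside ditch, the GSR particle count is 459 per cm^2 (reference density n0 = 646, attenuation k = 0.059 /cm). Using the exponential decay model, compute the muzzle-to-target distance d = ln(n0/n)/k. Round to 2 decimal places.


GSR distance calculation:
n0/n = 646 / 459 = 1.407407
ln(n0/n) = 0.341749
d = 0.341749 / 0.059 = 5.79 cm

5.79


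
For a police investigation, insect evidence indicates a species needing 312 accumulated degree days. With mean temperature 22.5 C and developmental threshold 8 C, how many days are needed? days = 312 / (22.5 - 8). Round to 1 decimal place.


Insect development time:
Effective temperature = avg_temp - T_base = 22.5 - 8 = 14.5 C
Days = ADD / effective_temp = 312 / 14.5 = 21.5 days

21.5


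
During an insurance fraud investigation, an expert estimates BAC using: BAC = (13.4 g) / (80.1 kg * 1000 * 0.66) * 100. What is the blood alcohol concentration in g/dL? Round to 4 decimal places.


Applying the Widmark formula:
BAC = (dose_g / (body_wt * 1000 * r)) * 100
Denominator = 80.1 * 1000 * 0.66 = 52866
BAC = (13.4 / 52866) * 100
BAC = 0.0253 g/dL

0.0253


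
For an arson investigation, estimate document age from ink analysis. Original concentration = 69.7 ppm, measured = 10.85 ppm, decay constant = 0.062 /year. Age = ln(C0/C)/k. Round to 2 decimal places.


Document age estimation:
C0/C = 69.7 / 10.85 = 6.423963
ln(C0/C) = 1.860035
t = 1.860035 / 0.062 = 30.00 years

30.00


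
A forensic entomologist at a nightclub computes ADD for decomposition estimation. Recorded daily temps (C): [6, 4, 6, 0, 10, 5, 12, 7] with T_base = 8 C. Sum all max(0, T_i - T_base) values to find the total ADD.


Computing ADD day by day:
Day 1: max(0, 6 - 8) = 0
Day 2: max(0, 4 - 8) = 0
Day 3: max(0, 6 - 8) = 0
Day 4: max(0, 0 - 8) = 0
Day 5: max(0, 10 - 8) = 2
Day 6: max(0, 5 - 8) = 0
Day 7: max(0, 12 - 8) = 4
Day 8: max(0, 7 - 8) = 0
Total ADD = 6

6


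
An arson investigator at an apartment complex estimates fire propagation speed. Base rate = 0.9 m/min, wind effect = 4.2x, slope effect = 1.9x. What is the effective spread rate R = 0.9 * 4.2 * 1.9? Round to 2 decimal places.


Fire spread rate calculation:
R = R0 * wind_factor * slope_factor
= 0.9 * 4.2 * 1.9
= 3.78 * 1.9
= 7.18 m/min

7.18


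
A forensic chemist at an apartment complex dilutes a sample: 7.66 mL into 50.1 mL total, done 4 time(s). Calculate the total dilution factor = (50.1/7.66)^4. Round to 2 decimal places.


Dilution factor calculation:
Single dilution = V_total / V_sample = 50.1 / 7.66 ≈ 6.54047
Number of dilutions = 4
Total DF = (50.1 / 7.66)^4 (full precision, rounded at the end) = 1829.94

1829.94


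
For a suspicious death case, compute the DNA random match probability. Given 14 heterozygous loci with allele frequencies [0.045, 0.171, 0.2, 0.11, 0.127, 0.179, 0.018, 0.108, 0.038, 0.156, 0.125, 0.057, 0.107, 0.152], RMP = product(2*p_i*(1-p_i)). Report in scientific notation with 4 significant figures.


Computing RMP for 14 loci:
Locus 1: 2 * 0.045 * 0.955 = 0.08595
Locus 2: 2 * 0.171 * 0.829 = 0.283518
Locus 3: 2 * 0.2 * 0.8 = 0.32
Locus 4: 2 * 0.11 * 0.89 = 0.1958
Locus 5: 2 * 0.127 * 0.873 = 0.221742
Locus 6: 2 * 0.179 * 0.821 = 0.293918
Locus 7: 2 * 0.018 * 0.982 = 0.035352
Locus 8: 2 * 0.108 * 0.892 = 0.192672
Locus 9: 2 * 0.038 * 0.962 = 0.073112
Locus 10: 2 * 0.156 * 0.844 = 0.263328
Locus 11: 2 * 0.125 * 0.875 = 0.21875
Locus 12: 2 * 0.057 * 0.943 = 0.107502
Locus 13: 2 * 0.107 * 0.893 = 0.191102
Locus 14: 2 * 0.152 * 0.848 = 0.257792
RMP = 1.512e-11

1.512e-11


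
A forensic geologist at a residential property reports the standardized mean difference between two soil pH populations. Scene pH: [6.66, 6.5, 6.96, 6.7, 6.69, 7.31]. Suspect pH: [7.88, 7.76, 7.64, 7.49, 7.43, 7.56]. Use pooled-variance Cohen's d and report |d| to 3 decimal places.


Pooled-variance Cohen's d for soil pH comparison:
Scene mean = 40.82 / 6 = 6.803333
Suspect mean = 45.76 / 6 = 7.626667
Scene sample variance s_s^2 = 0.083467
Suspect sample variance s_c^2 = 0.028787
Pooled variance = ((n_s-1)*s_s^2 + (n_c-1)*s_c^2) / (n_s + n_c - 2) = 0.056127
Pooled SD = sqrt(0.056127) = 0.236911
Mean difference = -0.823333
|d| = |-0.823333| / 0.236911 = 3.475

3.475


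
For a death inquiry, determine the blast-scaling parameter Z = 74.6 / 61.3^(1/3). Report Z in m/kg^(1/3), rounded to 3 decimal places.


Scaled distance calculation:
W^(1/3) = 61.3^(1/3) = 3.94294
Z = R / W^(1/3) = 74.6 / 3.94294
Z = 18.920 m/kg^(1/3)

18.920


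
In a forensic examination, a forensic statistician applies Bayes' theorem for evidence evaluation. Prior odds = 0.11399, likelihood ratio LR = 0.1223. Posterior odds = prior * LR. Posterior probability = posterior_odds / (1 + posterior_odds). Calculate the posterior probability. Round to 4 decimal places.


Bayesian evidence evaluation:
Posterior odds = prior_odds * LR = 0.11399 * 0.1223 = 0.01394098
Posterior probability = posterior_odds / (1 + posterior_odds)
= 0.01394098 / (1 + 0.01394098)
= 0.01394098 / 1.01394098
= 0.0137

0.0137


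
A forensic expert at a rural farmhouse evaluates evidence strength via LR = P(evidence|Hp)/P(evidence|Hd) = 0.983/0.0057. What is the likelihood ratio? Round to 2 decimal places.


Likelihood ratio calculation:
LR = P(E|Hp) / P(E|Hd)
LR = 0.983 / 0.0057
LR = 172.46

172.46


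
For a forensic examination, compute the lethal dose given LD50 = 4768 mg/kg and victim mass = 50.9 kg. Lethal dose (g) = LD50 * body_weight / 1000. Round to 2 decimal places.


Lethal dose calculation:
Lethal dose = LD50 * body_weight / 1000
= 4768 * 50.9 / 1000
= 242691.2 / 1000
= 242.69 g

242.69


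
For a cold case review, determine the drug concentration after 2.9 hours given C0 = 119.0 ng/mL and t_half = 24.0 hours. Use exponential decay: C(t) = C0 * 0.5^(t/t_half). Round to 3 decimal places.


Drug concentration decay:
Number of half-lives = t / t_half = 2.9 / 24.0 = 0.120833
Decay factor = 0.5^0.120833 = 0.9196565
C(t) = 119.0 * 0.9196565 = 109.439 ng/mL

109.439


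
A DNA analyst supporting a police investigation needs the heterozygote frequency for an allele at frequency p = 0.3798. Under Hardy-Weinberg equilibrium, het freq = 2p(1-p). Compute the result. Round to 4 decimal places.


Hardy-Weinberg heterozygote frequency:
q = 1 - p = 1 - 0.3798 = 0.6202
2pq = 2 * 0.3798 * 0.6202 = 0.4711

0.4711


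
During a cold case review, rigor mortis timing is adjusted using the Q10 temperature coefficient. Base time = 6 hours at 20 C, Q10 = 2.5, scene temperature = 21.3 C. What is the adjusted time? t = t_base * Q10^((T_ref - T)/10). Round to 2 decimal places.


Rigor mortis time adjustment:
Exponent = (T_ref - T_actual) / 10 = (20 - 21.3) / 10 = -0.13
Q10 factor = 2.5^-0.13 = 0.8877
t_adjusted = 6 * 0.8877 = 5.33 hours

5.33


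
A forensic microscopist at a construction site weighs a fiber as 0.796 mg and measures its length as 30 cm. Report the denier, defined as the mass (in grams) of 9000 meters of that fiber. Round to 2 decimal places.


Denier calculation:
Mass in grams = 0.796 mg / 1000 = 0.000796 g
Length in meters = 30 cm / 100 = 0.3 m
Linear density = mass / length = 0.000796 / 0.3 = 0.00265333 g/m
Denier = (g/m) * 9000 = 0.00265333 * 9000 = 23.88

23.88


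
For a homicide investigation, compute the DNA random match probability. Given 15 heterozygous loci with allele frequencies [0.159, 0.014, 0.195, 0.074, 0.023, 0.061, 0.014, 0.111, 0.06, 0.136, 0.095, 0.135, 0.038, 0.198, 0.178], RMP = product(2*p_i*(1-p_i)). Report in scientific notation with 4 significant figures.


Computing RMP for 15 loci:
Locus 1: 2 * 0.159 * 0.841 = 0.267438
Locus 2: 2 * 0.014 * 0.986 = 0.027608
Locus 3: 2 * 0.195 * 0.805 = 0.31395
Locus 4: 2 * 0.074 * 0.926 = 0.137048
Locus 5: 2 * 0.023 * 0.977 = 0.044942
Locus 6: 2 * 0.061 * 0.939 = 0.114558
Locus 7: 2 * 0.014 * 0.986 = 0.027608
Locus 8: 2 * 0.111 * 0.889 = 0.197358
Locus 9: 2 * 0.06 * 0.94 = 0.1128
Locus 10: 2 * 0.136 * 0.864 = 0.235008
Locus 11: 2 * 0.095 * 0.905 = 0.17195
Locus 12: 2 * 0.135 * 0.865 = 0.23355
Locus 13: 2 * 0.038 * 0.962 = 0.073112
Locus 14: 2 * 0.198 * 0.802 = 0.317592
Locus 15: 2 * 0.178 * 0.822 = 0.292632
RMP = 6.446e-14

6.446e-14


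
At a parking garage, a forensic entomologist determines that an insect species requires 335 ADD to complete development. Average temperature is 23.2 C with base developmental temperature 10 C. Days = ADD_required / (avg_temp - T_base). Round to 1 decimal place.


Insect development time:
Effective temperature = avg_temp - T_base = 23.2 - 10 = 13.2 C
Days = ADD / effective_temp = 335 / 13.2 = 25.4 days

25.4


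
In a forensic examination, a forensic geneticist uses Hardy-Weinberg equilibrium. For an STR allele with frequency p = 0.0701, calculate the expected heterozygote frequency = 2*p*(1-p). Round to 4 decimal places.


Hardy-Weinberg heterozygote frequency:
q = 1 - p = 1 - 0.0701 = 0.9299
2pq = 2 * 0.0701 * 0.9299 = 0.1304

0.1304


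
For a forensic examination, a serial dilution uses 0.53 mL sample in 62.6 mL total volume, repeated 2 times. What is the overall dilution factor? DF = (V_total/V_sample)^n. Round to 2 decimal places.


Dilution factor calculation:
Single dilution = V_total / V_sample = 62.6 / 0.53 ≈ 118.113208
Number of dilutions = 2
Total DF = (62.6 / 0.53)^2 (full precision, rounded at the end) = 13950.73

13950.73


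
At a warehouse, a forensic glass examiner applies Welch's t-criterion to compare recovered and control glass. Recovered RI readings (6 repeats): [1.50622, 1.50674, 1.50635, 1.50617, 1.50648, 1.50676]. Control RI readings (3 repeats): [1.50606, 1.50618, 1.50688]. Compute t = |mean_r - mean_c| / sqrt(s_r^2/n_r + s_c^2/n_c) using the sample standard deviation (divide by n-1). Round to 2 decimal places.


Welch's t-criterion for glass RI comparison:
Recovered mean = sum / n_r = 9.03872 / 6 = 1.5064533
Control mean = sum / n_c = 4.51912 / 3 = 1.5063733
Recovered sample variance s_r^2 = 6.44667e-08
Control sample variance s_c^2 = 1.96133e-07
Welch SE (unpooled) = sqrt(s_r^2/n_r + s_c^2/n_c) = sqrt(1.07444e-08 + 6.53778e-08) = sqrt(7.61222e-08) = 0.000275903
|mean_r - mean_c| = 8e-05
t = 8e-05 / 0.000275903 = 0.29

0.29


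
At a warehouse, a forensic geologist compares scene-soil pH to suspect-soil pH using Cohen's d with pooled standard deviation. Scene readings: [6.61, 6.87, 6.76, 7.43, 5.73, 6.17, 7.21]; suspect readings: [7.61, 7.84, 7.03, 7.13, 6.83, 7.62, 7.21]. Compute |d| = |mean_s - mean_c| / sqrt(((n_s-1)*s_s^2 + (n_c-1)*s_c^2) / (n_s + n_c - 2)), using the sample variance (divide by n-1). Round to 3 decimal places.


Pooled-variance Cohen's d for soil pH comparison:
Scene mean = 46.78 / 7 = 6.682857
Suspect mean = 51.27 / 7 = 7.324286
Scene sample variance s_s^2 = 0.342224
Suspect sample variance s_c^2 = 0.136129
Pooled variance = ((n_s-1)*s_s^2 + (n_c-1)*s_c^2) / (n_s + n_c - 2) = 0.239176
Pooled SD = sqrt(0.239176) = 0.489056
Mean difference = -0.641429
|d| = |-0.641429| / 0.489056 = 1.312

1.312


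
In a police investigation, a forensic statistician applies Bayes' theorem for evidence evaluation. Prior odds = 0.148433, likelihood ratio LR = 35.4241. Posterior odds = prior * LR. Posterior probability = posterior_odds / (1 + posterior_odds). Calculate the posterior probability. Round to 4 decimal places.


Bayesian evidence evaluation:
Posterior odds = prior_odds * LR = 0.148433 * 35.4241 = 5.258105
Posterior probability = posterior_odds / (1 + posterior_odds)
= 5.258105 / (1 + 5.258105)
= 5.258105 / 6.258105
= 0.8402

0.8402


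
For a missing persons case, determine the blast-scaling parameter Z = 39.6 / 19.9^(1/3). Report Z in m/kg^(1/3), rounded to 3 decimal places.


Scaled distance calculation:
W^(1/3) = 19.9^(1/3) = 2.709886
Z = R / W^(1/3) = 39.6 / 2.709886
Z = 14.613 m/kg^(1/3)

14.613


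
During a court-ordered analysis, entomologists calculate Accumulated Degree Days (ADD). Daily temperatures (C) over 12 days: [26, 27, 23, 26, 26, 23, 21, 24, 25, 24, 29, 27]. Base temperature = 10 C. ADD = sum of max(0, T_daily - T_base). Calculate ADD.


Computing ADD day by day:
Day 1: max(0, 26 - 10) = 16
Day 2: max(0, 27 - 10) = 17
Day 3: max(0, 23 - 10) = 13
Day 4: max(0, 26 - 10) = 16
Day 5: max(0, 26 - 10) = 16
Day 6: max(0, 23 - 10) = 13
Day 7: max(0, 21 - 10) = 11
Day 8: max(0, 24 - 10) = 14
Day 9: max(0, 25 - 10) = 15
Day 10: max(0, 24 - 10) = 14
Day 11: max(0, 29 - 10) = 19
Day 12: max(0, 27 - 10) = 17
Total ADD = 181

181


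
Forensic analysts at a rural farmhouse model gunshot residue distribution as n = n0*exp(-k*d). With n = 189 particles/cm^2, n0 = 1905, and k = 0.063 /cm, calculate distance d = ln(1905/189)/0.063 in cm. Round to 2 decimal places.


GSR distance calculation:
n0/n = 1905 / 189 = 10.079365
ln(n0/n) = 2.31049
d = 2.31049 / 0.063 = 36.67 cm

36.67


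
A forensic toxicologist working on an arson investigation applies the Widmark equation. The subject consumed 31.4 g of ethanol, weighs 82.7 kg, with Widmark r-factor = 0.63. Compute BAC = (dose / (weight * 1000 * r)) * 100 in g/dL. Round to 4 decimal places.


Applying the Widmark formula:
BAC = (dose_g / (body_wt * 1000 * r)) * 100
Denominator = 82.7 * 1000 * 0.63 = 52101
BAC = (31.4 / 52101) * 100
BAC = 0.0603 g/dL

0.0603


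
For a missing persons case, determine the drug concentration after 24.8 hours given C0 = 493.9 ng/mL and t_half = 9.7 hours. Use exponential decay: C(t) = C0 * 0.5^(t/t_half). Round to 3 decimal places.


Drug concentration decay:
Number of half-lives = t / t_half = 24.8 / 9.7 = 2.556701
Decay factor = 0.5^2.556701 = 0.16996375
C(t) = 493.9 * 0.16996375 = 83.945 ng/mL

83.945


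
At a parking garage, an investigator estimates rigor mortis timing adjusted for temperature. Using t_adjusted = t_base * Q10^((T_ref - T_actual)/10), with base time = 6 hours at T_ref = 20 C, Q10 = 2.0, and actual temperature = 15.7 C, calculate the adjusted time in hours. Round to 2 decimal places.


Rigor mortis time adjustment:
Exponent = (T_ref - T_actual) / 10 = (20 - 15.7) / 10 = 0.43
Q10 factor = 2.0^0.43 = 1.34723
t_adjusted = 6 * 1.34723 = 8.08 hours

8.08


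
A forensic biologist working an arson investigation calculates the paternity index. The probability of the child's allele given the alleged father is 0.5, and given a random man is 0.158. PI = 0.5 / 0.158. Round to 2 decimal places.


Paternity Index calculation:
PI = P(allele|father) / P(allele|random)
PI = 0.5 / 0.158
PI = 3.16

3.16


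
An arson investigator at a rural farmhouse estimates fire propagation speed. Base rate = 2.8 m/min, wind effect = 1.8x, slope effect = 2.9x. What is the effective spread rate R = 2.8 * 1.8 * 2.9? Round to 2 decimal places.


Fire spread rate calculation:
R = R0 * wind_factor * slope_factor
= 2.8 * 1.8 * 2.9
= 5.04 * 2.9
= 14.62 m/min

14.62


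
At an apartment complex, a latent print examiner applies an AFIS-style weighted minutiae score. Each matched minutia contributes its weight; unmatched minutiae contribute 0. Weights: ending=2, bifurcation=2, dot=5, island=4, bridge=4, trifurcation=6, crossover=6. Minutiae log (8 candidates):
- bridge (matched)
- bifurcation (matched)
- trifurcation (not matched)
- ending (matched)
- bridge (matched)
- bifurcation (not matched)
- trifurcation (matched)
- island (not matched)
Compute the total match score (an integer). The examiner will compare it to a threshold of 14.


Weighted minutiae match score:
  bridge: matched, +4 (running total 4)
  bifurcation: matched, +2 (running total 6)
  trifurcation: not matched, +0
  ending: matched, +2 (running total 8)
  bridge: matched, +4 (running total 12)
  bifurcation: not matched, +0
  trifurcation: matched, +6 (running total 18)
  island: not matched, +0
Total score = 18
Threshold = 14; verdict = identification

18


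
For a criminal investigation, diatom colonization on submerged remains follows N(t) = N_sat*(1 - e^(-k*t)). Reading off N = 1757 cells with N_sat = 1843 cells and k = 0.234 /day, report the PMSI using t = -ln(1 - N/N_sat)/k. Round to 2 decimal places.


PMSI from diatom colonization curve:
N / N_sat = 1757 / 1843 = 0.953337
1 - N/N_sat = 0.046663
ln(1 - N/N_sat) = -3.064804
t = -ln(1 - N/N_sat) / k = -(-3.064804) / 0.234 = 13.10 days

13.10


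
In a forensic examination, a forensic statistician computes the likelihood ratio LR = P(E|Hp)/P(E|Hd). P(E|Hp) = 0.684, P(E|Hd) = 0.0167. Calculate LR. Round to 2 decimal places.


Likelihood ratio calculation:
LR = P(E|Hp) / P(E|Hd)
LR = 0.684 / 0.0167
LR = 40.96

40.96


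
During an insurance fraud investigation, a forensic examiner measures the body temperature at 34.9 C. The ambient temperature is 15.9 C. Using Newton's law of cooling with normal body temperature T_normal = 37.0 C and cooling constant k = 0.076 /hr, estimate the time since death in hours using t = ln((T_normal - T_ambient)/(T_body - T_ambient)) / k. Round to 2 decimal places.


Using Newton's law of cooling:
t = ln((T_normal - T_ambient) / (T_body - T_ambient)) / k
T_normal - T_ambient = 21.1
T_body - T_ambient = 19.0
Ratio = 1.110526
ln(ratio) = 0.104834
t = 0.104834 / 0.076 = 1.38 hours

1.38


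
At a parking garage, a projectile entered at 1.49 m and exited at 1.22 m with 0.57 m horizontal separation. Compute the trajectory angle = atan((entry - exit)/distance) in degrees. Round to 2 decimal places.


Bullet trajectory angle:
Height difference = 1.49 - 1.22 = 0.27 m
angle = atan(0.27 / 0.57)
angle = atan(0.473684)
angle = 25.35 degrees

25.35


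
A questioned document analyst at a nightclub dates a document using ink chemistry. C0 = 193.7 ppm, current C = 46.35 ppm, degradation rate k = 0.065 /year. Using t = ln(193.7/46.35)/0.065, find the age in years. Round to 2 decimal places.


Document age estimation:
C0/C = 193.7 / 46.35 = 4.179072
ln(C0/C) = 1.430089
t = 1.430089 / 0.065 = 22.00 years

22.00


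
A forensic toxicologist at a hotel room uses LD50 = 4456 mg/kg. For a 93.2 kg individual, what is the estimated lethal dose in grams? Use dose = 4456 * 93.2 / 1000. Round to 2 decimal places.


Lethal dose calculation:
Lethal dose = LD50 * body_weight / 1000
= 4456 * 93.2 / 1000
= 415299.2 / 1000
= 415.30 g

415.30


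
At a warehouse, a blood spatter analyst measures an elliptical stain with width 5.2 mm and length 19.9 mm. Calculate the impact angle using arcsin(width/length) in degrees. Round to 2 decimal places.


Blood spatter impact angle calculation:
width / length = 5.2 / 19.9 = 0.261307
angle = arcsin(0.261307)
angle = 15.15 degrees

15.15


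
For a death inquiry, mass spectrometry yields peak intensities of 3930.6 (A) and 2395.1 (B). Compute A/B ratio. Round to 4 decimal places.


Spectral peak ratio:
Peak A = 3930.6 counts
Peak B = 2395.1 counts
Ratio = 3930.6 / 2395.1 = 1.6411

1.6411


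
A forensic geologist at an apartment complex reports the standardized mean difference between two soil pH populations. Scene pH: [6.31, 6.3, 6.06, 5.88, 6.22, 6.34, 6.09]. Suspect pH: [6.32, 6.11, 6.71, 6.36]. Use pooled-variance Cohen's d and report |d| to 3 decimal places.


Pooled-variance Cohen's d for soil pH comparison:
Scene mean = 43.2 / 7 = 6.171429
Suspect mean = 25.5 / 4 = 6.375
Scene sample variance s_s^2 = 0.028414
Suspect sample variance s_c^2 = 0.0619
Pooled variance = ((n_s-1)*s_s^2 + (n_c-1)*s_c^2) / (n_s + n_c - 2) = 0.039576
Pooled SD = sqrt(0.039576) = 0.198937
Mean difference = -0.203571
|d| = |-0.203571| / 0.198937 = 1.023

1.023


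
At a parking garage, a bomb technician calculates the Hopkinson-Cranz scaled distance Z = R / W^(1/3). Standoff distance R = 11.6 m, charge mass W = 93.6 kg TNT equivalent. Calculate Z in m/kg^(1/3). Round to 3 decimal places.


Scaled distance calculation:
W^(1/3) = 93.6^(1/3) = 4.540377
Z = R / W^(1/3) = 11.6 / 4.540377
Z = 2.555 m/kg^(1/3)

2.555


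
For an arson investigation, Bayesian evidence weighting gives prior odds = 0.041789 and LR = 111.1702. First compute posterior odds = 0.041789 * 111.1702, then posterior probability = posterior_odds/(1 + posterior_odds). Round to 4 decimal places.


Bayesian evidence evaluation:
Posterior odds = prior_odds * LR = 0.041789 * 111.1702 = 4.645691
Posterior probability = posterior_odds / (1 + posterior_odds)
= 4.645691 / (1 + 4.645691)
= 4.645691 / 5.645691
= 0.8229

0.8229


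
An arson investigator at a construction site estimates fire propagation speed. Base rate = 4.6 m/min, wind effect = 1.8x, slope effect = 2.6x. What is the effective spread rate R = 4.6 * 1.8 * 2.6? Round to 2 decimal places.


Fire spread rate calculation:
R = R0 * wind_factor * slope_factor
= 4.6 * 1.8 * 2.6
= 8.28 * 2.6
= 21.53 m/min

21.53


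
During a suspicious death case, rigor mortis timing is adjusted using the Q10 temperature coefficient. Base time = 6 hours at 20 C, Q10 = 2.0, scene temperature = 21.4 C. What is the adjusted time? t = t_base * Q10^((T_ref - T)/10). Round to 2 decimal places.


Rigor mortis time adjustment:
Exponent = (T_ref - T_actual) / 10 = (20 - 21.4) / 10 = -0.14
Q10 factor = 2.0^-0.14 = 0.90752
t_adjusted = 6 * 0.90752 = 5.45 hours

5.45


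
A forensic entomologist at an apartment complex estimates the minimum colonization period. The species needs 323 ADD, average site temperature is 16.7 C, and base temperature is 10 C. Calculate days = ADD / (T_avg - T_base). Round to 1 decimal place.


Insect development time:
Effective temperature = avg_temp - T_base = 16.7 - 10 = 6.7 C
Days = ADD / effective_temp = 323 / 6.7 = 48.2 days

48.2


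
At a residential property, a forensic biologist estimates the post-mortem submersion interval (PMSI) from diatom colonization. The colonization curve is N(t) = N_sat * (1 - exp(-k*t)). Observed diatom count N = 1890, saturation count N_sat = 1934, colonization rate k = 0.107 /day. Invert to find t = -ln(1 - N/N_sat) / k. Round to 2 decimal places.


PMSI from diatom colonization curve:
N / N_sat = 1890 / 1934 = 0.977249
1 - N/N_sat = 0.022751
ln(1 - N/N_sat) = -3.783146
t = -ln(1 - N/N_sat) / k = -(-3.783146) / 0.107 = 35.36 days

35.36


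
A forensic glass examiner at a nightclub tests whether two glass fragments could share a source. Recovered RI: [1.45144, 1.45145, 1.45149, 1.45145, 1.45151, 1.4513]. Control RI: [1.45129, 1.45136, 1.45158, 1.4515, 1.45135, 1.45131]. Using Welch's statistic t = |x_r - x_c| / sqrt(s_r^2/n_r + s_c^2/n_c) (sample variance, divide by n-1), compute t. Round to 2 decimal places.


Welch's t-criterion for glass RI comparison:
Recovered mean = sum / n_r = 8.70864 / 6 = 1.45144
Control mean = sum / n_c = 8.70839 / 6 = 1.4513983
Recovered sample variance s_r^2 = 5.44e-09
Control sample variance s_c^2 = 1.33367e-08
Welch SE (unpooled) = sqrt(s_r^2/n_r + s_c^2/n_c) = sqrt(9.06667e-10 + 2.22278e-09) = sqrt(3.12945e-09) = 5.59415e-05
|mean_r - mean_c| = 4.16667e-05
t = 4.16667e-05 / 5.59415e-05 = 0.74

0.74


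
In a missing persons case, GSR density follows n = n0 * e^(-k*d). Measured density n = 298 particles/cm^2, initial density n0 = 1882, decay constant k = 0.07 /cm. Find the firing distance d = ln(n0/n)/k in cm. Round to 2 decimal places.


GSR distance calculation:
n0/n = 1882 / 298 = 6.315436
ln(n0/n) = 1.842997
d = 1.842997 / 0.07 = 26.33 cm

26.33


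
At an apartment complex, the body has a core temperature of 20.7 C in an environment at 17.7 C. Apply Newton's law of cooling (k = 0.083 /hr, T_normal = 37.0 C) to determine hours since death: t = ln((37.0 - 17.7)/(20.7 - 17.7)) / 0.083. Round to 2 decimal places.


Using Newton's law of cooling:
t = ln((T_normal - T_ambient) / (T_body - T_ambient)) / k
T_normal - T_ambient = 19.3
T_body - T_ambient = 3.0
Ratio = 6.433333
ln(ratio) = 1.861493
t = 1.861493 / 0.083 = 22.43 hours

22.43


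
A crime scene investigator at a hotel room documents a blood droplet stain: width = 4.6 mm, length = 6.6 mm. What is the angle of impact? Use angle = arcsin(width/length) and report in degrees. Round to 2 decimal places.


Blood spatter impact angle calculation:
width / length = 4.6 / 6.6 = 0.69697
angle = arcsin(0.69697)
angle = 44.18 degrees

44.18


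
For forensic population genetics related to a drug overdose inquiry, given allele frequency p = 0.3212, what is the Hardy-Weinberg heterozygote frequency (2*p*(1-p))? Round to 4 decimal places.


Hardy-Weinberg heterozygote frequency:
q = 1 - p = 1 - 0.3212 = 0.6788
2pq = 2 * 0.3212 * 0.6788 = 0.4361

0.4361


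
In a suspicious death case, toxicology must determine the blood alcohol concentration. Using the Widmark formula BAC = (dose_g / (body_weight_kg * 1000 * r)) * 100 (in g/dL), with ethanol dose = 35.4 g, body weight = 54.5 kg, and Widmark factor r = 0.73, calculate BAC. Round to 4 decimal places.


Applying the Widmark formula:
BAC = (dose_g / (body_wt * 1000 * r)) * 100
Denominator = 54.5 * 1000 * 0.73 = 39785
BAC = (35.4 / 39785) * 100
BAC = 0.0890 g/dL

0.0890


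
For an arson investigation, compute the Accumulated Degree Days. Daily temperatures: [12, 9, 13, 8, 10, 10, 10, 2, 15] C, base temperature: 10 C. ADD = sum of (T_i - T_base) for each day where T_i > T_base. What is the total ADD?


Computing ADD day by day:
Day 1: max(0, 12 - 10) = 2
Day 2: max(0, 9 - 10) = 0
Day 3: max(0, 13 - 10) = 3
Day 4: max(0, 8 - 10) = 0
Day 5: max(0, 10 - 10) = 0
Day 6: max(0, 10 - 10) = 0
Day 7: max(0, 10 - 10) = 0
Day 8: max(0, 2 - 10) = 0
Day 9: max(0, 15 - 10) = 5
Total ADD = 10

10


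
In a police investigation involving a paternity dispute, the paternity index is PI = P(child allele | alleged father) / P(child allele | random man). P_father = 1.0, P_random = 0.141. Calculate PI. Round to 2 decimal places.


Paternity Index calculation:
PI = P(allele|father) / P(allele|random)
PI = 1.0 / 0.141
PI = 7.09

7.09


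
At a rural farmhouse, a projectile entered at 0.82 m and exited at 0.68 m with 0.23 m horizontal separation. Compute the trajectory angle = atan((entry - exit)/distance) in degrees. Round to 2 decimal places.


Bullet trajectory angle:
Height difference = 0.82 - 0.68 = 0.14 m
angle = atan(0.14 / 0.23)
angle = atan(0.608696)
angle = 31.33 degrees

31.33


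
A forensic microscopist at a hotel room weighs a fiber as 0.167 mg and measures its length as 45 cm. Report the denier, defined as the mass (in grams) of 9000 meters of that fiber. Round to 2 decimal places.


Denier calculation:
Mass in grams = 0.167 mg / 1000 = 0.000167 g
Length in meters = 45 cm / 100 = 0.45 m
Linear density = mass / length = 0.000167 / 0.45 = 0.00037111 g/m
Denier = (g/m) * 9000 = 0.00037111 * 9000 = 3.34

3.34


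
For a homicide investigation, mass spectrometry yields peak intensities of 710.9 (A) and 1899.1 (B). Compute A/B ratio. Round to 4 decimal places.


Spectral peak ratio:
Peak A = 710.9 counts
Peak B = 1899.1 counts
Ratio = 710.9 / 1899.1 = 0.3743

0.3743


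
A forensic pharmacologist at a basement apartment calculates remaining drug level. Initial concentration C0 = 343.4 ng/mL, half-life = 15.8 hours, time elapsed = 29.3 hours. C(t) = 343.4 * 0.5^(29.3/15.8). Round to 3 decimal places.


Drug concentration decay:
Number of half-lives = t / t_half = 29.3 / 15.8 = 1.85443
Decay factor = 0.5^1.85443 = 0.2765419
C(t) = 343.4 * 0.2765419 = 94.964 ng/mL

94.964


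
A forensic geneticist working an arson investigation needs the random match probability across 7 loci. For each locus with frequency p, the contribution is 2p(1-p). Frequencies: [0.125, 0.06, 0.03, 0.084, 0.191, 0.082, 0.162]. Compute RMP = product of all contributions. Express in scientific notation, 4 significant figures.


Computing RMP for 7 loci:
Locus 1: 2 * 0.125 * 0.875 = 0.21875
Locus 2: 2 * 0.06 * 0.94 = 0.1128
Locus 3: 2 * 0.03 * 0.97 = 0.0582
Locus 4: 2 * 0.084 * 0.916 = 0.153888
Locus 5: 2 * 0.191 * 0.809 = 0.309038
Locus 6: 2 * 0.082 * 0.918 = 0.150552
Locus 7: 2 * 0.162 * 0.838 = 0.271512
RMP = 2.792e-06

2.792e-06


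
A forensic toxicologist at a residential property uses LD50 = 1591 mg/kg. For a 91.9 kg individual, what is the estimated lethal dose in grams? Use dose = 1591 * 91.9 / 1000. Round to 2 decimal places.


Lethal dose calculation:
Lethal dose = LD50 * body_weight / 1000
= 1591 * 91.9 / 1000
= 146212.9 / 1000
= 146.21 g

146.21


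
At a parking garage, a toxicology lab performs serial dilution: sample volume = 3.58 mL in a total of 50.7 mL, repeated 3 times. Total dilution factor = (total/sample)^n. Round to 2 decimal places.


Dilution factor calculation:
Single dilution = V_total / V_sample = 50.7 / 3.58 ≈ 14.162011
Number of dilutions = 3
Total DF = (50.7 / 3.58)^3 (full precision, rounded at the end) = 2840.37

2840.37


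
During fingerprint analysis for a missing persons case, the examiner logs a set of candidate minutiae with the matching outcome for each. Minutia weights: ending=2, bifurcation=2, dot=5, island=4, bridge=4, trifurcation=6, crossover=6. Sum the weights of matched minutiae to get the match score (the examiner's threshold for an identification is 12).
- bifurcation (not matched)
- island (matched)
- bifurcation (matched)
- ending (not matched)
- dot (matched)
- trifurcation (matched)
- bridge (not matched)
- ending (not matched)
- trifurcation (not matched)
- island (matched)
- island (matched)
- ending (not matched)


Weighted minutiae match score:
  bifurcation: not matched, +0
  island: matched, +4 (running total 4)
  bifurcation: matched, +2 (running total 6)
  ending: not matched, +0
  dot: matched, +5 (running total 11)
  trifurcation: matched, +6 (running total 17)
  bridge: not matched, +0
  ending: not matched, +0
  trifurcation: not matched, +0
  island: matched, +4 (running total 21)
  island: matched, +4 (running total 25)
  ending: not matched, +0
Total score = 25
Threshold = 12; verdict = identification

25


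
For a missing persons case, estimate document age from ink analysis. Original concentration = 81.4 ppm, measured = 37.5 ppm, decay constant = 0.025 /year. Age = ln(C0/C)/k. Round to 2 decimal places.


Document age estimation:
C0/C = 81.4 / 37.5 = 2.170667
ln(C0/C) = 0.775034
t = 0.775034 / 0.025 = 31.00 years

31.00


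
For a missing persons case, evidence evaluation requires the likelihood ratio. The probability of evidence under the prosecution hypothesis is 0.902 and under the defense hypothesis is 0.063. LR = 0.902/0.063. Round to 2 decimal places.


Likelihood ratio calculation:
LR = P(E|Hp) / P(E|Hd)
LR = 0.902 / 0.063
LR = 14.32

14.32


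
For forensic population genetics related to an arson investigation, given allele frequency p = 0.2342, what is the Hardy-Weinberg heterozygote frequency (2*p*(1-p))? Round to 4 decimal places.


Hardy-Weinberg heterozygote frequency:
q = 1 - p = 1 - 0.2342 = 0.7658
2pq = 2 * 0.2342 * 0.7658 = 0.3587

0.3587


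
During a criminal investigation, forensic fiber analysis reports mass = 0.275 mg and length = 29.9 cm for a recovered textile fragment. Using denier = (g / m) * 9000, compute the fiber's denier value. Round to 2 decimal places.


Denier calculation:
Mass in grams = 0.275 mg / 1000 = 0.000275 g
Length in meters = 29.9 cm / 100 = 0.299 m
Linear density = mass / length = 0.000275 / 0.299 = 0.00091973 g/m
Denier = (g/m) * 9000 = 0.00091973 * 9000 = 8.28

8.28


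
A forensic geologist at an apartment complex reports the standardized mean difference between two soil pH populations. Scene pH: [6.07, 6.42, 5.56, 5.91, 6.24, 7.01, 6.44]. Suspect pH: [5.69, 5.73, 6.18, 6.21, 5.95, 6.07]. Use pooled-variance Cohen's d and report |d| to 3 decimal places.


Pooled-variance Cohen's d for soil pH comparison:
Scene mean = 43.65 / 7 = 6.235714
Suspect mean = 35.83 / 6 = 5.971667
Scene sample variance s_s^2 = 0.210895
Suspect sample variance s_c^2 = 0.049617
Pooled variance = ((n_s-1)*s_s^2 + (n_c-1)*s_c^2) / (n_s + n_c - 2) = 0.137587
Pooled SD = sqrt(0.137587) = 0.370927
Mean difference = 0.264048
|d| = |0.264048| / 0.370927 = 0.712

0.712


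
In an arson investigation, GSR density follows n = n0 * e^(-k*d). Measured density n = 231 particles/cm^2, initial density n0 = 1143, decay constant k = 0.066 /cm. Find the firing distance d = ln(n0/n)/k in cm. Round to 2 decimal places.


GSR distance calculation:
n0/n = 1143 / 231 = 4.948052
ln(n0/n) = 1.598994
d = 1.598994 / 0.066 = 24.23 cm

24.23


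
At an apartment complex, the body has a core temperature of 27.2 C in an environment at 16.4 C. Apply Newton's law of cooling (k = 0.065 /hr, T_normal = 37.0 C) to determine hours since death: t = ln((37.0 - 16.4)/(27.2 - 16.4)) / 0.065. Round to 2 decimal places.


Using Newton's law of cooling:
t = ln((T_normal - T_ambient) / (T_body - T_ambient)) / k
T_normal - T_ambient = 20.6
T_body - T_ambient = 10.8
Ratio = 1.907407
ln(ratio) = 0.645745
t = 0.645745 / 0.065 = 9.93 hours

9.93


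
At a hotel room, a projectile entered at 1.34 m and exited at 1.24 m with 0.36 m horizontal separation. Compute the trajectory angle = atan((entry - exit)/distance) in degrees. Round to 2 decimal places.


Bullet trajectory angle:
Height difference = 1.34 - 1.24 = 0.1 m
angle = atan(0.1 / 0.36)
angle = atan(0.277778)
angle = 15.52 degrees

15.52


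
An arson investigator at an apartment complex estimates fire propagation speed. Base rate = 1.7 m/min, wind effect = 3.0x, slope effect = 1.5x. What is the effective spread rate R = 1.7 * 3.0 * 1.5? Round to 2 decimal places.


Fire spread rate calculation:
R = R0 * wind_factor * slope_factor
= 1.7 * 3.0 * 1.5
= 5.1 * 1.5
= 7.65 m/min

7.65


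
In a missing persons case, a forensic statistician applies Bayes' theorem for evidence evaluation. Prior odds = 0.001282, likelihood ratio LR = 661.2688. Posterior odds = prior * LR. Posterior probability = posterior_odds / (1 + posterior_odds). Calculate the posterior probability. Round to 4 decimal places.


Bayesian evidence evaluation:
Posterior odds = prior_odds * LR = 0.001282 * 661.2688 = 0.8477466
Posterior probability = posterior_odds / (1 + posterior_odds)
= 0.8477466 / (1 + 0.8477466)
= 0.8477466 / 1.8477466
= 0.4588

0.4588


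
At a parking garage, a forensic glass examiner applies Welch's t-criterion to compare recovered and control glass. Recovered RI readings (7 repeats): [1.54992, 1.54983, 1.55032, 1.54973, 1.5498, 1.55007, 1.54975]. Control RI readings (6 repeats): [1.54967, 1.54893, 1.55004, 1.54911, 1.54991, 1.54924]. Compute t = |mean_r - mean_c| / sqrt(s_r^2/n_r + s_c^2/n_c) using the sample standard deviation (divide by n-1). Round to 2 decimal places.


Welch's t-criterion for glass RI comparison:
Recovered mean = sum / n_r = 10.84942 / 7 = 1.5499171
Control mean = sum / n_c = 9.2969 / 6 = 1.5494833
Recovered sample variance s_r^2 = 4.49905e-08
Control sample variance s_c^2 = 2.06307e-07
Welch SE (unpooled) = sqrt(s_r^2/n_r + s_c^2/n_c) = sqrt(6.42721e-09 + 3.43844e-08) = sqrt(4.08116e-08) = 0.000202019
|mean_r - mean_c| = 0.00043381
t = 0.00043381 / 0.000202019 = 2.15

2.15


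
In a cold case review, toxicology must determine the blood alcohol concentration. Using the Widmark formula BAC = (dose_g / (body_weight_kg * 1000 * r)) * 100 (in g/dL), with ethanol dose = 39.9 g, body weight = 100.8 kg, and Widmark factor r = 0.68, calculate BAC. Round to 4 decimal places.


Applying the Widmark formula:
BAC = (dose_g / (body_wt * 1000 * r)) * 100
Denominator = 100.8 * 1000 * 0.68 = 68544
BAC = (39.9 / 68544) * 100
BAC = 0.0582 g/dL

0.0582


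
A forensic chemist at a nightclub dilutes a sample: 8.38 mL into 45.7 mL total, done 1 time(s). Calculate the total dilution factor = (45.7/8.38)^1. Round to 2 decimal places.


Dilution factor calculation:
Single dilution = V_total / V_sample = 45.7 / 8.38 ≈ 5.453461
Number of dilutions = 1
Total DF = (45.7 / 8.38)^1 (full precision, rounded at the end) = 5.45

5.45


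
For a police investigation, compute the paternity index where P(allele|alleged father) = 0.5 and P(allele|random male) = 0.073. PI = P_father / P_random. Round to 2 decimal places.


Paternity Index calculation:
PI = P(allele|father) / P(allele|random)
PI = 0.5 / 0.073
PI = 6.85

6.85


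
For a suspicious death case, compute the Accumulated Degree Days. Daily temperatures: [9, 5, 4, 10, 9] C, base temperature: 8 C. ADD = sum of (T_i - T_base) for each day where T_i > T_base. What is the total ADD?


Computing ADD day by day:
Day 1: max(0, 9 - 8) = 1
Day 2: max(0, 5 - 8) = 0
Day 3: max(0, 4 - 8) = 0
Day 4: max(0, 10 - 8) = 2
Day 5: max(0, 9 - 8) = 1
Total ADD = 4

4


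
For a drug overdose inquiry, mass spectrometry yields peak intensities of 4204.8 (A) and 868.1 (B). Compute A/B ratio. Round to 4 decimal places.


Spectral peak ratio:
Peak A = 4204.8 counts
Peak B = 868.1 counts
Ratio = 4204.8 / 868.1 = 4.8437

4.8437


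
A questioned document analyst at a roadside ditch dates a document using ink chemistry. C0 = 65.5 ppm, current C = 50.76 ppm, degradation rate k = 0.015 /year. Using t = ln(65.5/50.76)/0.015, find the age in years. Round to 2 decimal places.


Document age estimation:
C0/C = 65.5 / 50.76 = 1.290386
ln(C0/C) = 0.254941
t = 0.254941 / 0.015 = 17.00 years

17.00


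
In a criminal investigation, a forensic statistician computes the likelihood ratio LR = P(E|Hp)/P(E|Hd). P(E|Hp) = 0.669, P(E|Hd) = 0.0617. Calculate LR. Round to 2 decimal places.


Likelihood ratio calculation:
LR = P(E|Hp) / P(E|Hd)
LR = 0.669 / 0.0617
LR = 10.84

10.84


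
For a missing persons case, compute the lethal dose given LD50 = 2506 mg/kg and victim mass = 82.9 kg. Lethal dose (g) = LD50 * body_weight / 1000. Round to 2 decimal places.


Lethal dose calculation:
Lethal dose = LD50 * body_weight / 1000
= 2506 * 82.9 / 1000
= 207747.4 / 1000
= 207.75 g

207.75


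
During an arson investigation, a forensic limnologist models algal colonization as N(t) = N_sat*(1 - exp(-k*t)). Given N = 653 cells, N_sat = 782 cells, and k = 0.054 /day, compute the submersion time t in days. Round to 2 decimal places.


PMSI from diatom colonization curve:
N / N_sat = 653 / 782 = 0.835038
1 - N/N_sat = 0.164962
ln(1 - N/N_sat) = -1.80204
t = -ln(1 - N/N_sat) / k = -(-1.80204) / 0.054 = 33.37 days

33.37


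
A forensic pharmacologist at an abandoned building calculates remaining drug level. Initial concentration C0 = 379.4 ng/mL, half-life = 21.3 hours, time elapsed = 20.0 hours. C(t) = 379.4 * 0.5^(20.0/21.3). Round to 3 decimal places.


Drug concentration decay:
Number of half-lives = t / t_half = 20.0 / 21.3 = 0.938967
Decay factor = 0.5^0.938967 = 0.52160623
C(t) = 379.4 * 0.52160623 = 197.897 ng/mL

197.897


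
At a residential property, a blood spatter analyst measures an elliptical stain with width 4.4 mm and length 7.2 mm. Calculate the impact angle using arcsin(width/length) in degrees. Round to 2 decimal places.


Blood spatter impact angle calculation:
width / length = 4.4 / 7.2 = 0.611111
angle = arcsin(0.611111)
angle = 37.67 degrees

37.67


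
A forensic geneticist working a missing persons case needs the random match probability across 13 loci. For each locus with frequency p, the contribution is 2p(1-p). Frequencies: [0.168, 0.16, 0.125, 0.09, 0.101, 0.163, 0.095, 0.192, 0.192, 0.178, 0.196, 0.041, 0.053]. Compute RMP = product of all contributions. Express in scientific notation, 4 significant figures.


Computing RMP for 13 loci:
Locus 1: 2 * 0.168 * 0.832 = 0.279552
Locus 2: 2 * 0.16 * 0.84 = 0.2688
Locus 3: 2 * 0.125 * 0.875 = 0.21875
Locus 4: 2 * 0.09 * 0.91 = 0.1638
Locus 5: 2 * 0.101 * 0.899 = 0.181598
Locus 6: 2 * 0.163 * 0.837 = 0.272862
Locus 7: 2 * 0.095 * 0.905 = 0.17195
Locus 8: 2 * 0.192 * 0.808 = 0.310272
Locus 9: 2 * 0.192 * 0.808 = 0.310272
Locus 10: 2 * 0.178 * 0.822 = 0.292632
Locus 11: 2 * 0.196 * 0.804 = 0.315168
Locus 12: 2 * 0.041 * 0.959 = 0.078638
Locus 13: 2 * 0.053 * 0.947 = 0.100382
RMP = 1.608e-09

1.608e-09


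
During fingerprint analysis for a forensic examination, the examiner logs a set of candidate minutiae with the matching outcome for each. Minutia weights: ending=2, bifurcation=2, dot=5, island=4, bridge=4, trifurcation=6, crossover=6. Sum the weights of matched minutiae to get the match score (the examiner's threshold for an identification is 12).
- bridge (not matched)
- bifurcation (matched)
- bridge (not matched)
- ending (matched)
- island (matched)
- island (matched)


Weighted minutiae match score:
  bridge: not matched, +0
  bifurcation: matched, +2 (running total 2)
  bridge: not matched, +0
  ending: matched, +2 (running total 4)
  island: matched, +4 (running total 8)
  island: matched, +4 (running total 12)
Total score = 12
Threshold = 12; verdict = identification

12
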